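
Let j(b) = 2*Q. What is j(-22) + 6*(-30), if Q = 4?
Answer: -172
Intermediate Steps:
j(b) = 8 (j(b) = 2*4 = 8)
j(-22) + 6*(-30) = 8 + 6*(-30) = 8 - 180 = -172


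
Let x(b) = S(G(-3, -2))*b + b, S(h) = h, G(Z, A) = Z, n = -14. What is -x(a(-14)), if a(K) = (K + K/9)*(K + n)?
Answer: 7840/9 ≈ 871.11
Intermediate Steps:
a(K) = 10*K*(-14 + K)/9 (a(K) = (K + K/9)*(K - 14) = (K + K*(⅑))*(-14 + K) = (K + K/9)*(-14 + K) = (10*K/9)*(-14 + K) = 10*K*(-14 + K)/9)
x(b) = -2*b (x(b) = -3*b + b = -2*b)
-x(a(-14)) = -(-2)*(10/9)*(-14)*(-14 - 14) = -(-2)*(10/9)*(-14)*(-28) = -(-2)*3920/9 = -1*(-7840/9) = 7840/9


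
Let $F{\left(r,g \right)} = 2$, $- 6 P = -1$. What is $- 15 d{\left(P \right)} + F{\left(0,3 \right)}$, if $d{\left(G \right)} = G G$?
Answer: $\frac{19}{12} \approx 1.5833$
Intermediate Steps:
$P = \frac{1}{6}$ ($P = \left(- \frac{1}{6}\right) \left(-1\right) = \frac{1}{6} \approx 0.16667$)
$d{\left(G \right)} = G^{2}$
$- 15 d{\left(P \right)} + F{\left(0,3 \right)} = - \frac{15}{36} + 2 = \left(-15\right) \frac{1}{36} + 2 = - \frac{5}{12} + 2 = \frac{19}{12}$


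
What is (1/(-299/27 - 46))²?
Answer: 729/2374681 ≈ 0.00030699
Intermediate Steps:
(1/(-299/27 - 46))² = (1/(-1541/27))² = (-27/1541)² = 729/2374681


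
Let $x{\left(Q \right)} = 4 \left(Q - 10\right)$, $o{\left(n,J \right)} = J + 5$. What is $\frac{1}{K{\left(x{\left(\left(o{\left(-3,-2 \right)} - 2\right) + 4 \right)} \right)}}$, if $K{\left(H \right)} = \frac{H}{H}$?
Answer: $1$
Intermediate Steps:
$o{\left(n,J \right)} = 5 + J$
$x{\left(Q \right)} = -40 + 4 Q$ ($x{\left(Q \right)} = 4 \left(-10 + Q\right) = -40 + 4 Q$)
$K{\left(H \right)} = 1$
$\frac{1}{K{\left(x{\left(\left(o{\left(-3,-2 \right)} - 2\right) + 4 \right)} \right)}} = 1^{-1} = 1$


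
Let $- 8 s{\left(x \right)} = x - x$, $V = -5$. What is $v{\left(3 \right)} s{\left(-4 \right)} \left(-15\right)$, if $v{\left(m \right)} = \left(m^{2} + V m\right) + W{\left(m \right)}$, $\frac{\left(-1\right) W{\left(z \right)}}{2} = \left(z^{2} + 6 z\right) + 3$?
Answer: $0$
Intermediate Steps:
$s{\left(x \right)} = 0$ ($s{\left(x \right)} = - \frac{x - x}{8} = \left(- \frac{1}{8}\right) 0 = 0$)
$W{\left(z \right)} = -6 - 12 z - 2 z^{2}$ ($W{\left(z \right)} = - 2 \left(\left(z^{2} + 6 z\right) + 3\right) = - 2 \left(3 + z^{2} + 6 z\right) = -6 - 12 z - 2 z^{2}$)
$v{\left(m \right)} = -6 - m^{2} - 17 m$ ($v{\left(m \right)} = \left(m^{2} - 5 m\right) - \left(6 + 2 m^{2} + 12 m\right) = -6 - m^{2} - 17 m$)
$v{\left(3 \right)} s{\left(-4 \right)} \left(-15\right) = \left(-6 - 3^{2} - 51\right) 0 \left(-15\right) = \left(-6 - 9 - 51\right) 0 \left(-15\right) = \left(-66\right) 0 \left(-15\right) = 0 \left(-15\right) = 0$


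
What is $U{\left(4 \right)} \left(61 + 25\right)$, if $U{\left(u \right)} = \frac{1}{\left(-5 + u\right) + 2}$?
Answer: $86$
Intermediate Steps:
$U{\left(u \right)} = \frac{1}{-3 + u}$
$U{\left(4 \right)} \left(61 + 25\right) = \frac{61 + 25}{-3 + 4} = 1^{-1} \cdot 86 = 1 \cdot 86 = 86$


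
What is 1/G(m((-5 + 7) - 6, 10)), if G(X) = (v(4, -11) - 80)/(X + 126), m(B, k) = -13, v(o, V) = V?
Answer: -113/91 ≈ -1.2418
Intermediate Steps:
G(X) = -91/(126 + X) (G(X) = (-11 - 80)/(X + 126) = -91/(126 + X))
1/G(m((-5 + 7) - 6, 10)) = 1/(-91/(126 - 13)) = 1/(-91/113) = -113/91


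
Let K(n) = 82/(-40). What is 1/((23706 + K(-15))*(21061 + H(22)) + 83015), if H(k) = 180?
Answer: 20/10071572339 ≈ 1.9858e-9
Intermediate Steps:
K(n) = -41/20 (K(n) = 82*(-1/40) = -41/20)
1/((23706 + K(-15))*(21061 + H(22)) + 83015) = 1/((23706 - 41/20)*(21061 + 180) + 83015) = 1/((474079/20)*21241 + 83015) = 1/(10069912039/20 + 83015) = 1/(10071572339/20) = 20/10071572339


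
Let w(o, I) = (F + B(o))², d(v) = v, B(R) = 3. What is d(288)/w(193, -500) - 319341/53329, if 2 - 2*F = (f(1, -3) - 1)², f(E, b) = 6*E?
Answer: -1814973/906593 ≈ -2.0020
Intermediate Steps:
F = -23/2 (F = 1 - (6*1 - 1)²/2 = 1 - (6 - 1)²/2 = 1 - ½*5² = 1 - ½*25 = 1 - 25/2 = -23/2 ≈ -11.500)
w(o, I) = 289/4 (w(o, I) = (-23/2 + 3)² = (-17/2)² = 289/4)
d(288)/w(193, -500) - 319341/53329 = 288/(289/4) - 319341/53329 = 288*(4/289) - 319341*1/53329 = 1152/289 - 319341/53329 = -1814973/906593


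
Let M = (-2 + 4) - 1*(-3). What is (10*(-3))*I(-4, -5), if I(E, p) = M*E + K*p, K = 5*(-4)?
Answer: -2400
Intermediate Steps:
M = 5 (M = 2 + 3 = 5)
K = -20
I(E, p) = -20*p + 5*E (I(E, p) = 5*E - 20*p = -20*p + 5*E)
(10*(-3))*I(-4, -5) = (10*(-3))*(-20*(-5) + 5*(-4)) = -30*(100 - 20) = -30*80 = -2400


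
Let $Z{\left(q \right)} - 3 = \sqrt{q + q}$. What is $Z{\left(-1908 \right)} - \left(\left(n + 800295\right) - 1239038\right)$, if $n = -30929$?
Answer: $469675 + 6 i \sqrt{106} \approx 4.6968 \cdot 10^{5} + 61.774 i$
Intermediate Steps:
$Z{\left(q \right)} = 3 + \sqrt{2} \sqrt{q}$ ($Z{\left(q \right)} = 3 + \sqrt{q + q} = 3 + \sqrt{2 q} = 3 + \sqrt{2} \sqrt{q}$)
$Z{\left(-1908 \right)} - \left(\left(n + 800295\right) - 1239038\right) = \left(3 + \sqrt{2} \sqrt{-1908}\right) - \left(\left(-30929 + 800295\right) - 1239038\right) = \left(3 + \sqrt{2} \cdot 6 i \sqrt{53}\right) - \left(769366 - 1239038\right) = \left(3 + 6 i \sqrt{106}\right) - -469672 = \left(3 + 6 i \sqrt{106}\right) + 469672 = 469675 + 6 i \sqrt{106}$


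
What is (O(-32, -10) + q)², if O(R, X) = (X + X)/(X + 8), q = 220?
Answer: 52900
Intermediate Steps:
O(R, X) = 2*X/(8 + X) (O(R, X) = (2*X)/(8 + X) = 2*X/(8 + X))
(O(-32, -10) + q)² = (2*(-10)/(8 - 10) + 220)² = (2*(-10)/(-2) + 220)² = (2*(-10)*(-½) + 220)² = (10 + 220)² = 230² = 52900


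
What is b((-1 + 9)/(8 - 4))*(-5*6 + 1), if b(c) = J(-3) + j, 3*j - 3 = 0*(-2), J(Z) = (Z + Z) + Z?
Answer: 232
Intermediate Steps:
J(Z) = 3*Z (J(Z) = 2*Z + Z = 3*Z)
j = 1 (j = 1 + (0*(-2))/3 = 1 + (⅓)*0 = 1 + 0 = 1)
b(c) = -8 (b(c) = 3*(-3) + 1 = -9 + 1 = -8)
b((-1 + 9)/(8 - 4))*(-5*6 + 1) = -8*(-5*6 + 1) = -8*(-30 + 1) = -8*(-29) = 232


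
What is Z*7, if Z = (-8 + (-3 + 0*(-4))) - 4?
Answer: -105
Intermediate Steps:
Z = -15 (Z = (-8 + (-3 + 0)) - 4 = (-8 - 3) - 4 = -11 - 4 = -15)
Z*7 = -15*7 = -105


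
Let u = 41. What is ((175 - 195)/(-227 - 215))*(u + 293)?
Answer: 3340/221 ≈ 15.113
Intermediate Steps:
((175 - 195)/(-227 - 215))*(u + 293) = ((175 - 195)/(-227 - 215))*(41 + 293) = -20/(-442)*334 = -20*(-1/442)*334 = (10/221)*334 = 3340/221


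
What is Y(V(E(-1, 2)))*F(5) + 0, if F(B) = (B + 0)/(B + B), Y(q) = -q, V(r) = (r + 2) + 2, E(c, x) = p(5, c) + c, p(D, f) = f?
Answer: -1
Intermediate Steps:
E(c, x) = 2*c (E(c, x) = c + c = 2*c)
V(r) = 4 + r (V(r) = (2 + r) + 2 = 4 + r)
F(B) = 1/2 (F(B) = B/((2*B)) = B*(1/(2*B)) = 1/2)
Y(V(E(-1, 2)))*F(5) + 0 = -(4 + 2*(-1))*(1/2) + 0 = -(4 - 2)*(1/2) + 0 = -1*2*(1/2) + 0 = -2*1/2 + 0 = -1 + 0 = -1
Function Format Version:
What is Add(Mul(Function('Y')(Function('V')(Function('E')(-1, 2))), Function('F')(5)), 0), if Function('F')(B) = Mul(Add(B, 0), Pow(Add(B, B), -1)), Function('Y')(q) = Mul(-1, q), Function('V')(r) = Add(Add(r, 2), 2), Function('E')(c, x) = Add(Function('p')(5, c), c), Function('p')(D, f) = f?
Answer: -1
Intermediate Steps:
Function('E')(c, x) = Mul(2, c) (Function('E')(c, x) = Add(c, c) = Mul(2, c))
Function('V')(r) = Add(4, r) (Function('V')(r) = Add(Add(2, r), 2) = Add(4, r))
Function('F')(B) = Rational(1, 2) (Function('F')(B) = Mul(B, Pow(Mul(2, B), -1)) = Mul(B, Mul(Rational(1, 2), Pow(B, -1))) = Rational(1, 2))
Add(Mul(Function('Y')(Function('V')(Function('E')(-1, 2))), Function('F')(5)), 0) = Add(Mul(Mul(-1, Add(4, Mul(2, -1))), Rational(1, 2)), 0) = Add(Mul(Mul(-1, Add(4, -2)), Rational(1, 2)), 0) = Add(Mul(Mul(-1, 2), Rational(1, 2)), 0) = Add(Mul(-2, Rational(1, 2)), 0) = Add(-1, 0) = -1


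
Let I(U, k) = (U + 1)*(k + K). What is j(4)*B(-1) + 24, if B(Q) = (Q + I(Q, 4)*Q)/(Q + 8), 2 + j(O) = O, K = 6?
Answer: 166/7 ≈ 23.714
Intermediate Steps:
j(O) = -2 + O
I(U, k) = (1 + U)*(6 + k) (I(U, k) = (U + 1)*(k + 6) = (1 + U)*(6 + k))
B(Q) = (Q + Q*(10 + 10*Q))/(8 + Q) (B(Q) = (Q + (6 + 4 + 6*Q + Q*4)*Q)/(Q + 8) = (Q + (6 + 4 + 6*Q + 4*Q)*Q)/(8 + Q) = (Q + (10 + 10*Q)*Q)/(8 + Q) = (Q + Q*(10 + 10*Q))/(8 + Q))
j(4)*B(-1) + 24 = (-2 + 4)*(-(11 + 10*(-1))/(8 - 1)) + 24 = 2*(-1*(11 - 10)/7) + 24 = 2*(-1*⅐*1) + 24 = 2*(-⅐) + 24 = -2/7 + 24 = 166/7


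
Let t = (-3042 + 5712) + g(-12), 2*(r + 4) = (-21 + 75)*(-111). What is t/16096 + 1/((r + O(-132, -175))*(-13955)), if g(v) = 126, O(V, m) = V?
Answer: 30560993509/175933364360 ≈ 0.17371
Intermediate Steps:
r = -3001 (r = -4 + ((-21 + 75)*(-111))/2 = -4 + (54*(-111))/2 = -4 + (1/2)*(-5994) = -4 - 2997 = -3001)
t = 2796 (t = (-3042 + 5712) + 126 = 2670 + 126 = 2796)
t/16096 + 1/((r + O(-132, -175))*(-13955)) = 2796/16096 + 1/(-3001 - 132*(-13955)) = 2796*(1/16096) - 1/13955/(-3133) = 699/4024 - 1/3133*(-1/13955) = 699/4024 + 1/43721015 = 30560993509/175933364360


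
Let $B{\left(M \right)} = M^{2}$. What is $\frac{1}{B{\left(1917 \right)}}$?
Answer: $\frac{1}{3674889} \approx 2.7212 \cdot 10^{-7}$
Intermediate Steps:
$\frac{1}{B{\left(1917 \right)}} = \frac{1}{1917^{2}} = \frac{1}{3674889}$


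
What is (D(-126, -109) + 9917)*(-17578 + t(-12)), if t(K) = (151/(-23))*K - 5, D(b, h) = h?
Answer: -3948671376/23 ≈ -1.7168e+8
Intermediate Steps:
t(K) = -5 - 151*K/23 (t(K) = (151*(-1/23))*K - 5 = -151*K/23 - 5 = -5 - 151*K/23)
(D(-126, -109) + 9917)*(-17578 + t(-12)) = (-109 + 9917)*(-17578 + (-5 - 151/23*(-12))) = 9808*(-17578 + (-5 + 1812/23)) = 9808*(-17578 + 1697/23) = 9808*(-402597/23) = -3948671376/23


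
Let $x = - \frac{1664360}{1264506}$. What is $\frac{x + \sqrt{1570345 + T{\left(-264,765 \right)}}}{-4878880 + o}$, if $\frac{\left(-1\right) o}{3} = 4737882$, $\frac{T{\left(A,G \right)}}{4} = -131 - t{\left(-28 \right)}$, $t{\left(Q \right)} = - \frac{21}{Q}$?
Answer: $\frac{416090}{6035653420539} - \frac{\sqrt{1569818}}{19092526} \approx -6.5555 \cdot 10^{-5}$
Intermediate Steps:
$T{\left(A,G \right)} = -527$ ($T{\left(A,G \right)} = 4 \left(-131 - - \frac{21}{-28}\right) = 4 \left(-131 - \left(-21\right) \left(- \frac{1}{28}\right)\right) = 4 \left(-131 - \frac{3}{4}\right) = 4 \left(- \frac{527}{4}\right) = -527$)
$o = -14213646$ ($o = \left(-3\right) 4737882 = -14213646$)
$x = - \frac{832180}{632253}$ ($x = \left(-1664360\right) \frac{1}{1264506} = - \frac{832180}{632253} \approx -1.3162$)
$\frac{x + \sqrt{1570345 + T{\left(-264,765 \right)}}}{-4878880 + o} = \frac{- \frac{832180}{632253} + \sqrt{1570345 - 527}}{-4878880 - 14213646} = \frac{- \frac{832180}{632253} + \sqrt{1569818}}{-19092526} = \left(- \frac{832180}{632253} + \sqrt{1569818}\right) \left(- \frac{1}{19092526}\right) = \frac{416090}{6035653420539} - \frac{\sqrt{1569818}}{19092526}$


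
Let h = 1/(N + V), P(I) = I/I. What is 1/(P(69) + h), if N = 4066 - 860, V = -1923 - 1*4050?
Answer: 2767/2766 ≈ 1.0004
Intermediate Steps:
V = -5973 (V = -1923 - 4050 = -5973)
N = 3206
P(I) = 1
h = -1/2767 (h = 1/(3206 - 5973) = 1/(-2767) = -1/2767 ≈ -0.00036140)
1/(P(69) + h) = 1/(1 - 1/2767) = 1/(2766/2767) = 2767/2766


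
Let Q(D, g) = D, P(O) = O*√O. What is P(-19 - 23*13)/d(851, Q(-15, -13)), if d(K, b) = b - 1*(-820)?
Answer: -318*I*√318/805 ≈ -7.0444*I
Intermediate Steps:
P(O) = O^(3/2)
d(K, b) = 820 + b (d(K, b) = b + 820 = 820 + b)
P(-19 - 23*13)/d(851, Q(-15, -13)) = (-19 - 23*13)^(3/2)/(820 - 15) = (-19 - 299)^(3/2)/805 = (-318)^(3/2)*(1/805) = -318*I*√318*(1/805) = -318*I*√318/805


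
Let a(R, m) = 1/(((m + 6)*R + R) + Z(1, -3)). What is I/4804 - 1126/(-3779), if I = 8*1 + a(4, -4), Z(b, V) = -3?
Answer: 48959603/163388844 ≈ 0.29965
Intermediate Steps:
a(R, m) = 1/(-3 + R + R*(6 + m)) (a(R, m) = 1/(((m + 6)*R + R) - 3) = 1/(((6 + m)*R + R) - 3) = 1/((R*(6 + m) + R) - 3) = 1/((R + R*(6 + m)) - 3) = 1/(-3 + R + R*(6 + m)))
I = 73/9 (I = 8*1 + 1/(-3 + 7*4 + 4*(-4)) = 8 + 1/(-3 + 28 - 16) = 8 + 1/9 = 73/9 ≈ 8.1111)
I/4804 - 1126/(-3779) = (73/9)/4804 - 1126/(-3779) = (73/9)*(1/4804) - 1126*(-1/3779) = 73/43236 + 1126/3779 = 48959603/163388844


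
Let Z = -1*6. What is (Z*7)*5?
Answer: -210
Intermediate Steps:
Z = -6
(Z*7)*5 = -6*7*5 = -42*5 = -210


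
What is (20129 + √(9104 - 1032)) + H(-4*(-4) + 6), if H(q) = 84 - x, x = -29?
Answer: 20242 + 2*√2018 ≈ 20332.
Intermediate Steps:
H(q) = 113 (H(q) = 84 - 1*(-29) = 84 + 29 = 113)
(20129 + √(9104 - 1032)) + H(-4*(-4) + 6) = (20129 + √(9104 - 1032)) + 113 = (20129 + √8072) + 113 = (20129 + 2*√2018) + 113 = 20242 + 2*√2018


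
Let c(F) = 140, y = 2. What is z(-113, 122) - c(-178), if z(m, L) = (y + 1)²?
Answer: -131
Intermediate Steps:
z(m, L) = 9 (z(m, L) = (2 + 1)² = 3² = 9)
z(-113, 122) - c(-178) = 9 - 1*140 = 9 - 140 = -131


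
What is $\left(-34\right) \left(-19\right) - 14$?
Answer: $632$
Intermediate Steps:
$\left(-34\right) \left(-19\right) - 14 = 646 - 14 = 632$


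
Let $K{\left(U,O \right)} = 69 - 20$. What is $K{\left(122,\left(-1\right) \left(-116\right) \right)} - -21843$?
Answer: $21892$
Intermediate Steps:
$K{\left(U,O \right)} = 49$ ($K{\left(U,O \right)} = 69 - 20 = 49$)
$K{\left(122,\left(-1\right) \left(-116\right) \right)} - -21843 = 49 - -21843 = 49 + 21843 = 21892$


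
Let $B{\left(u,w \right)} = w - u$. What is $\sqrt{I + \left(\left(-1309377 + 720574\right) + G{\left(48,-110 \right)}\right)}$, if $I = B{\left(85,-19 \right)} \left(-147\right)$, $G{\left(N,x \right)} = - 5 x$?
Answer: $i \sqrt{572965} \approx 756.94 i$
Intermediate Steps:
$I = 15288$ ($I = \left(-19 - 85\right) \left(-147\right) = \left(-104\right) \left(-147\right) = 15288$)
$\sqrt{I + \left(\left(-1309377 + 720574\right) + G{\left(48,-110 \right)}\right)} = \sqrt{15288 + \left(\left(-1309377 + 720574\right) - -550\right)} = \sqrt{15288 + \left(-588803 + 550\right)} = \sqrt{15288 - 588253} = \sqrt{-572965} = i \sqrt{572965}$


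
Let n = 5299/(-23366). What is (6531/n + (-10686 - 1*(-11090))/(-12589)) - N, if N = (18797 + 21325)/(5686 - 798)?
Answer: -670938481898533/23291009612 ≈ -28807.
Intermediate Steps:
n = -757/3338 (n = 5299*(-1/23366) = -757/3338 ≈ -0.22678)
N = 20061/2444 (N = 40122/4888 = 40122*(1/4888) = 20061/2444 ≈ 8.2083)
(6531/n + (-10686 - 1*(-11090))/(-12589)) - N = (6531/(-757/3338) + (-10686 - 1*(-11090))/(-12589)) - 1*20061/2444 = (6531*(-3338/757) + (-10686 + 11090)*(-1/12589)) - 20061/2444 = (-21800478/757 + 404*(-1/12589)) - 20061/2444 = (-21800478/757 - 404/12589) - 20061/2444 = -274446523370/9529873 - 20061/2444 = -670938481898533/23291009612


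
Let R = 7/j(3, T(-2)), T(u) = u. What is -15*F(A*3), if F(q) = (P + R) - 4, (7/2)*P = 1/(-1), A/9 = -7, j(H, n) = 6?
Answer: 655/14 ≈ 46.786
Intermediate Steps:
A = -63 (A = 9*(-7) = -63)
R = 7/6 ≈ 1.1667
P = -2/7 (P = (2/7)/(-1) = (2/7)*(-1) = -2/7 ≈ -0.28571)
F(q) = -131/42 (F(q) = (-2/7 + 7/6) - 4 = 37/42 - 4 = -131/42)
-15*F(A*3) = -15*(-131/42) = 655/14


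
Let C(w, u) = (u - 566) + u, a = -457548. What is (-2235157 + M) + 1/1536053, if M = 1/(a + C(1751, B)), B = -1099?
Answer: -1580398218768715893/707063628536 ≈ -2.2352e+6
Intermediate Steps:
C(w, u) = -566 + 2*u (C(w, u) = (-566 + u) + u = -566 + 2*u)
M = -1/460312 (M = 1/(-457548 + (-566 + 2*(-1099))) = 1/(-457548 + (-566 - 2198)) = 1/(-457548 - 2764) = 1/(-460312) = -1/460312 ≈ -2.1724e-6)
(-2235157 + M) + 1/1536053 = (-2235157 - 1/460312) + 1/1536053 = -1028869588985/460312 + 1/1536053 = -1580398218768715893/707063628536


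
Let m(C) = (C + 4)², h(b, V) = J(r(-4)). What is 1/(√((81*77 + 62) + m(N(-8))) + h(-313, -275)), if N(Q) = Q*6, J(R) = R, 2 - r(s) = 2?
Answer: √915/2745 ≈ 0.011020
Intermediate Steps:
r(s) = 0 (r(s) = 2 - 1*2 = 2 - 2 = 0)
h(b, V) = 0
N(Q) = 6*Q
m(C) = (4 + C)²
1/(√((81*77 + 62) + m(N(-8))) + h(-313, -275)) = 1/(√((81*77 + 62) + (4 + 6*(-8))²) + 0) = 1/(√((6237 + 62) + (4 - 48)²) + 0) = 1/(√(6299 + (-44)²) + 0) = 1/(√(6299 + 1936) + 0) = 1/(√8235 + 0) = 1/(3*√915 + 0) = 1/(3*√915) = √915/2745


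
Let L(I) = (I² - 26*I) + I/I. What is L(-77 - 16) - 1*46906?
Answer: -35838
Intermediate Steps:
L(I) = 1 + I² - 26*I (L(I) = (I² - 26*I) + 1 = 1 + I² - 26*I)
L(-77 - 16) - 1*46906 = (1 + (-77 - 16)² - 26*(-77 - 16)) - 1*46906 = (1 + (-93)² - 26*(-93)) - 46906 = (1 + 8649 + 2418) - 46906 = 11068 - 46906 = -35838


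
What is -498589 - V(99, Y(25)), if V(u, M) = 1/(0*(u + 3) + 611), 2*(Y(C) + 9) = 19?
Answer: -304637880/611 ≈ -4.9859e+5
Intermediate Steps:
Y(C) = 1/2 (Y(C) = -9 + (1/2)*19 = -9 + 19/2 = 1/2)
V(u, M) = 1/611 (V(u, M) = 1/(0*(3 + u) + 611) = 1/(0 + 611) = 1/611)
-498589 - V(99, Y(25)) = -498589 - 1*1/611 = -498589 - 1/611 = -304637880/611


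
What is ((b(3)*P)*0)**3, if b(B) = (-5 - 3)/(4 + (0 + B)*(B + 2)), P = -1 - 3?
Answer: 0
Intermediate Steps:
P = -4
b(B) = -8/(4 + B*(2 + B))
((b(3)*P)*0)**3 = ((-8/(4 + 3**2 + 2*3)*(-4))*0)**3 = ((-8/(4 + 9 + 6)*(-4))*0)**3 = ((-8/19*(-4))*0)**3 = ((-8*1/19*(-4))*0)**3 = (-8/19*(-4)*0)**3 = ((32/19)*0)**3 = 0**3 = 0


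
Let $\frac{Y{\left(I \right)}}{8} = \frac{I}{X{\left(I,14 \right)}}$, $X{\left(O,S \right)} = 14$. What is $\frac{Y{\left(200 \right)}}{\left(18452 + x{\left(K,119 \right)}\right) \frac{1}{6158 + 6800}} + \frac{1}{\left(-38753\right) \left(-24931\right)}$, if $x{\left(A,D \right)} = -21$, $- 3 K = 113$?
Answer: $\frac{10015508172284217}{124649909114731} \approx 80.349$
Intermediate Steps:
$K = - \frac{113}{3}$ ($K = \left(- \frac{1}{3}\right) 113 = - \frac{113}{3} \approx -37.667$)
$Y{\left(I \right)} = \frac{4 I}{7}$ ($Y{\left(I \right)} = 8 \frac{I}{14} = \frac{4 I}{7}$)
$\frac{Y{\left(200 \right)}}{\left(18452 + x{\left(K,119 \right)}\right) \frac{1}{6158 + 6800}} + \frac{1}{\left(-38753\right) \left(-24931\right)} = \frac{\frac{4}{7} \cdot 200}{\left(18452 - 21\right) \frac{1}{6158 + 6800}} + \frac{1}{\left(-38753\right) \left(-24931\right)} = \frac{800}{7 \cdot \frac{18431}{12958}} - - \frac{1}{966151043} = \frac{800}{7 \cdot 18431 \cdot \frac{1}{12958}} + \frac{1}{966151043} = \frac{800}{7 \cdot \frac{18431}{12958}} + \frac{1}{966151043} = \frac{800}{7} \cdot \frac{12958}{18431} + \frac{1}{966151043} = \frac{10366400}{129017} + \frac{1}{966151043} = \frac{10015508172284217}{124649909114731}$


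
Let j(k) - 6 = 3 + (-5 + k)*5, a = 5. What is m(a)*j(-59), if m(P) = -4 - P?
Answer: 2799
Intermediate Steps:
j(k) = -16 + 5*k (j(k) = 6 + (3 + (-5 + k)*5) = 6 + (3 + (-25 + 5*k)) = 6 + (-22 + 5*k) = -16 + 5*k)
m(a)*j(-59) = (-4 - 1*5)*(-16 + 5*(-59)) = (-4 - 5)*(-16 - 295) = -9*(-311) = 2799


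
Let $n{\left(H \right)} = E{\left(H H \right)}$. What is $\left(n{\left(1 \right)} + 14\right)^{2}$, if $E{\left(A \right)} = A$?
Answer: $225$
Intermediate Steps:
$n{\left(H \right)} = H^{2}$ ($n{\left(H \right)} = H H = H^{2}$)
$\left(n{\left(1 \right)} + 14\right)^{2} = \left(1^{2} + 14\right)^{2} = \left(1 + 14\right)^{2} = 15^{2} = 225$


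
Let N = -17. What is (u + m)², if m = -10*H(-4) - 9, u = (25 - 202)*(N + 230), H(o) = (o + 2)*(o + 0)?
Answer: 1428084100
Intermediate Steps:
H(o) = o*(2 + o) (H(o) = (2 + o)*o = o*(2 + o))
u = -37701 (u = (25 - 202)*(-17 + 230) = -177*213 = -37701)
m = -89 (m = -(-40)*(2 - 4) - 9 = -(-40)*(-2) - 9 = -10*8 - 9 = -80 - 9 = -89)
(u + m)² = (-37701 - 89)² = (-37790)² = 1428084100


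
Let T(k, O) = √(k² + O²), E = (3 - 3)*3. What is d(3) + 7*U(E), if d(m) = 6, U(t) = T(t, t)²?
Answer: 6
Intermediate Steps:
E = 0 (E = 0*3 = 0)
T(k, O) = √(O² + k²)
U(t) = 2*t² (U(t) = (√(t² + t²))² = (√(2*t²))² = (√2*√(t²))² = 2*t²)
d(3) + 7*U(E) = 6 + 7*(2*0²) = 6 + 7*(2*0) = 6 + 7*0 = 6 + 0 = 6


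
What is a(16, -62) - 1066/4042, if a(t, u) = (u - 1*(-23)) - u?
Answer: 45950/2021 ≈ 22.736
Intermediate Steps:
a(t, u) = 23 (a(t, u) = (u + 23) - u = (23 + u) - u = 23)
a(16, -62) - 1066/4042 = 23 - 1066/4042 = 23 - 1066*1/4042 = 23 - 533/2021 = 45950/2021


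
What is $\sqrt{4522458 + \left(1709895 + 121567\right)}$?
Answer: $32 \sqrt{6205} \approx 2520.7$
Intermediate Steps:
$\sqrt{4522458 + \left(1709895 + 121567\right)} = \sqrt{4522458 + 1831462} = \sqrt{6353920} = 32 \sqrt{6205}$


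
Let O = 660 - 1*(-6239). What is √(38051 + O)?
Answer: 5*√1798 ≈ 212.01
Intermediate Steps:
O = 6899 (O = 660 + 6239 = 6899)
√(38051 + O) = √(38051 + 6899) = √44950 = 5*√1798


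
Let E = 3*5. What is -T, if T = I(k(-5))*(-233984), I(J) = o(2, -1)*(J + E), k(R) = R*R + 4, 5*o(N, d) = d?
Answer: -10295296/5 ≈ -2.0591e+6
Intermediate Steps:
o(N, d) = d/5
E = 15
k(R) = 4 + R² (k(R) = R² + 4 = 4 + R²)
I(J) = -3 - J/5 (I(J) = ((⅕)*(-1))*(J + 15) = -(15 + J)/5 = -3 - J/5)
T = 10295296/5 (T = (-3 - (4 + (-5)²)/5)*(-233984) = (-3 - (4 + 25)/5)*(-233984) = (-3 - ⅕*29)*(-233984) = (-3 - 29/5)*(-233984) = -44/5*(-233984) = 10295296/5 ≈ 2.0591e+6)
-T = -1*10295296/5 = -10295296/5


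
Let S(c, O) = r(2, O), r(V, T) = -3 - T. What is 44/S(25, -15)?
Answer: 11/3 ≈ 3.6667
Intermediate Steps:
S(c, O) = -3 - O
44/S(25, -15) = 44/(-3 - 1*(-15)) = 44/(-3 + 15) = 44/12 = 44*(1/12) = 11/3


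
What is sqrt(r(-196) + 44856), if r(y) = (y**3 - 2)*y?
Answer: 8*sqrt(23059911) ≈ 38417.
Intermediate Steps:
r(y) = y*(-2 + y**3) (r(y) = (-2 + y**3)*y = y*(-2 + y**3))
sqrt(r(-196) + 44856) = sqrt(-196*(-2 + (-196)**3) + 44856) = sqrt(-196*(-2 - 7529536) + 44856) = sqrt(-196*(-7529538) + 44856) = sqrt(1475789448 + 44856) = sqrt(1475834304) = 8*sqrt(23059911)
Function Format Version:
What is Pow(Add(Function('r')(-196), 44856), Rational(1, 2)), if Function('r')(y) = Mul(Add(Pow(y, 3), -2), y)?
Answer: Mul(8, Pow(23059911, Rational(1, 2))) ≈ 38417.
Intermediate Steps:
Function('r')(y) = Mul(y, Add(-2, Pow(y, 3))) (Function('r')(y) = Mul(Add(-2, Pow(y, 3)), y) = Mul(y, Add(-2, Pow(y, 3))))
Pow(Add(Function('r')(-196), 44856), Rational(1, 2)) = Pow(Add(Mul(-196, Add(-2, Pow(-196, 3))), 44856), Rational(1, 2)) = Pow(Add(Mul(-196, Add(-2, -7529536)), 44856), Rational(1, 2)) = Pow(Add(Mul(-196, -7529538), 44856), Rational(1, 2)) = Pow(Add(1475789448, 44856), Rational(1, 2)) = Pow(1475834304, Rational(1, 2)) = Mul(8, Pow(23059911, Rational(1, 2)))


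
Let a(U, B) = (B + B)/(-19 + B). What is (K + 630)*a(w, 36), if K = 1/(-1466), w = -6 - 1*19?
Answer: 33248844/12461 ≈ 2668.2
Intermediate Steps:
w = -25 (w = -6 - 19 = -25)
K = -1/1466 ≈ -0.00068213
a(U, B) = 2*B/(-19 + B) (a(U, B) = (2*B)/(-19 + B) = 2*B/(-19 + B))
(K + 630)*a(w, 36) = (-1/1466 + 630)*(2*36/(-19 + 36)) = 923579*(2*36/17)/1466 = 923579*(2*36*(1/17))/1466 = (923579/1466)*(72/17) = 33248844/12461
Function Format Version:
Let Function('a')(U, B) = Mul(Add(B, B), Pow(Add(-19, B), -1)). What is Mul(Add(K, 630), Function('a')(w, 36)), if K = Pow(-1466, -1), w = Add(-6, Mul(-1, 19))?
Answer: Rational(33248844, 12461) ≈ 2668.2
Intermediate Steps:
w = -25 (w = Add(-6, -19) = -25)
K = Rational(-1, 1466) ≈ -0.00068213
Function('a')(U, B) = Mul(2, B, Pow(Add(-19, B), -1)) (Function('a')(U, B) = Mul(Mul(2, B), Pow(Add(-19, B), -1)) = Mul(2, B, Pow(Add(-19, B), -1)))
Mul(Add(K, 630), Function('a')(w, 36)) = Mul(Add(Rational(-1, 1466), 630), Mul(2, 36, Pow(Add(-19, 36), -1))) = Mul(Rational(923579, 1466), Mul(2, 36, Pow(17, -1))) = Mul(Rational(923579, 1466), Mul(2, 36, Rational(1, 17))) = Mul(Rational(923579, 1466), Rational(72, 17)) = Rational(33248844, 12461)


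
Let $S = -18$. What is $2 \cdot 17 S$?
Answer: $-612$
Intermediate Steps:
$2 \cdot 17 S = 2 \cdot 17 \left(-18\right) = 34 \left(-18\right) = -612$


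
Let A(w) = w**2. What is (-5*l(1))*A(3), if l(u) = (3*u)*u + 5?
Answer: -360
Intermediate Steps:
l(u) = 5 + 3*u**2 (l(u) = 3*u**2 + 5 = 5 + 3*u**2)
(-5*l(1))*A(3) = -5*(5 + 3*1**2)*3**2 = -5*(5 + 3*1)*9 = -5*(5 + 3)*9 = -5*8*9 = -40*9 = -360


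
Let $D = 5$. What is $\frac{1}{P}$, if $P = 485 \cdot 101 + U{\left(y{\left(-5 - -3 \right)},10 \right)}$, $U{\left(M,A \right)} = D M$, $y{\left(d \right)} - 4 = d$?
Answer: $\frac{1}{48995} \approx 2.041 \cdot 10^{-5}$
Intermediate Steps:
$y{\left(d \right)} = 4 + d$
$U{\left(M,A \right)} = 5 M$
$P = 48995$ ($P = 485 \cdot 101 + 5 \left(4 - 2\right) = 48985 + 5 \left(4 + \left(-5 + 3\right)\right) = 48985 + 5 \left(4 - 2\right) = 48985 + 5 \cdot 2 = 48985 + 10 = 48995$)
$\frac{1}{P} = \frac{1}{48995}$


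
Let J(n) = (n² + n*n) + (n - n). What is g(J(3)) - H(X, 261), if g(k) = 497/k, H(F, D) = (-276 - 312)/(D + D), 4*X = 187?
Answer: 15001/522 ≈ 28.738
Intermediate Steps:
X = 187/4 (X = (¼)*187 = 187/4 ≈ 46.750)
J(n) = 2*n² (J(n) = (n² + n²) + 0 = 2*n² + 0 = 2*n²)
H(F, D) = -294/D (H(F, D) = -588*1/(2*D) = -294/D)
g(J(3)) - H(X, 261) = 497/((2*3²)) - (-294)/261 = 497/((2*9)) - (-294)/261 = 497/18 - 1*(-98/87) = 497*(1/18) + 98/87 = 497/18 + 98/87 = 15001/522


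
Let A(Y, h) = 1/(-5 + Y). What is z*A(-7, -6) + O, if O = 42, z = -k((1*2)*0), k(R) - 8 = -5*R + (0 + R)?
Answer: 128/3 ≈ 42.667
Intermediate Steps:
k(R) = 8 - 4*R (k(R) = 8 + (-5*R + (0 + R)) = 8 + (-5*R + R) = 8 - 4*R)
z = -8 (z = -(8 - 4*1*2*0) = -(8 - 8*0) = -(8 - 4*0) = -(8 + 0) = -1*8 = -8)
z*A(-7, -6) + O = -8/(-5 - 7) + 42 = -8/(-12) + 42 = -8*(-1/12) + 42 = ⅔ + 42 = 128/3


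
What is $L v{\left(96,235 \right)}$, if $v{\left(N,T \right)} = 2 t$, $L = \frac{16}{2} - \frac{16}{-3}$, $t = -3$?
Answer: $-80$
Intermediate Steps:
$L = \frac{40}{3}$ ($L = 16 \cdot \frac{1}{2} - - \frac{16}{3} = 8 + \frac{16}{3} = \frac{40}{3} \approx 13.333$)
$v{\left(N,T \right)} = -6$ ($v{\left(N,T \right)} = 2 \left(-3\right) = -6$)
$L v{\left(96,235 \right)} = \frac{40}{3} \left(-6\right) = -80$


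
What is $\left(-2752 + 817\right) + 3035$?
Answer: $1100$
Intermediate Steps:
$\left(-2752 + 817\right) + 3035 = -1935 + 3035 = 1100$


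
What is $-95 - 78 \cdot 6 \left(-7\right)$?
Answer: $3181$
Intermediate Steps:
$-95 - 78 \cdot 6 \left(-7\right) = -95 - -3276 = -95 + 3276 = 3181$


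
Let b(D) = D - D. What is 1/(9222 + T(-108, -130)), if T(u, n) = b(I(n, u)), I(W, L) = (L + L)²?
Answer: 1/9222 ≈ 0.00010844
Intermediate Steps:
I(W, L) = 4*L² (I(W, L) = (2*L)² = 4*L²)
b(D) = 0
T(u, n) = 0
1/(9222 + T(-108, -130)) = 1/(9222 + 0) = 1/9222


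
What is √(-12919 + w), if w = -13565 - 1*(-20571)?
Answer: 9*I*√73 ≈ 76.896*I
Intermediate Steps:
w = 7006 (w = -13565 + 20571 = 7006)
√(-12919 + w) = √(-12919 + 7006) = √(-5913) = 9*I*√73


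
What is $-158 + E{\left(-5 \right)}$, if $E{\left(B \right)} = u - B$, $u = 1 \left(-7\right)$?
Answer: $-160$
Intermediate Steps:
$u = -7$
$E{\left(B \right)} = -7 - B$
$-158 + E{\left(-5 \right)} = -158 - 2 = -160$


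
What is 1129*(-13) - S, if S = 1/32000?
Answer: -469664001/32000 ≈ -14677.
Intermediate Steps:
S = 1/32000 ≈ 3.1250e-5
1129*(-13) - S = 1129*(-13) - 1*1/32000 = -14677 - 1/32000 = -469664001/32000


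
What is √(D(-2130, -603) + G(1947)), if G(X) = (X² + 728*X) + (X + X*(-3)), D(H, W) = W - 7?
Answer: √5203721 ≈ 2281.2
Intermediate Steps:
D(H, W) = -7 + W
G(X) = X² + 726*X (G(X) = (X² + 728*X) + (X - 3*X) = (X² + 728*X) - 2*X = X² + 726*X)
√(D(-2130, -603) + G(1947)) = √((-7 - 603) + 1947*(726 + 1947)) = √(-610 + 1947*2673) = √(-610 + 5204331) = √5203721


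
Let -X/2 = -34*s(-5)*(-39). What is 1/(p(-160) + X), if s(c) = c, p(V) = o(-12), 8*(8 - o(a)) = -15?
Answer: 8/106159 ≈ 7.5359e-5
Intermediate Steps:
o(a) = 79/8 (o(a) = 8 - ⅛*(-15) = 8 + 15/8 = 79/8)
p(V) = 79/8
X = 13260 (X = -2*(-34*(-5))*(-39) = -340*(-39) = -2*(-6630) = 13260)
1/(p(-160) + X) = 1/(79/8 + 13260) = 1/(106159/8) = 8/106159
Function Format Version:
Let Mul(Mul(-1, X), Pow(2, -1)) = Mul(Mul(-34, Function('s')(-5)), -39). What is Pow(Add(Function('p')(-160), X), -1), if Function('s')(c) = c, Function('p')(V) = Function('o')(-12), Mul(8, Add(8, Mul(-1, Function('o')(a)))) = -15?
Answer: Rational(8, 106159) ≈ 7.5359e-5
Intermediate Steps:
Function('o')(a) = Rational(79, 8) (Function('o')(a) = Add(8, Mul(Rational(-1, 8), -15)) = Add(8, Rational(15, 8)) = Rational(79, 8))
Function('p')(V) = Rational(79, 8)
X = 13260 (X = Mul(-2, Mul(Mul(-34, -5), -39)) = Mul(-2, Mul(170, -39)) = Mul(-2, -6630) = 13260)
Pow(Add(Function('p')(-160), X), -1) = Pow(Add(Rational(79, 8), 13260), -1) = Pow(Rational(106159, 8), -1) = Rational(8, 106159)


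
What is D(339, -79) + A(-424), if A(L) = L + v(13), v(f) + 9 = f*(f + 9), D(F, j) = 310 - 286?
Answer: -123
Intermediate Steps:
D(F, j) = 24
v(f) = -9 + f*(9 + f) (v(f) = -9 + f*(f + 9) = -9 + f*(9 + f))
A(L) = 277 + L (A(L) = L + (-9 + 13² + 9*13) = L + (-9 + 169 + 117) = L + 277 = 277 + L)
D(339, -79) + A(-424) = 24 + (277 - 424) = 24 - 147 = -123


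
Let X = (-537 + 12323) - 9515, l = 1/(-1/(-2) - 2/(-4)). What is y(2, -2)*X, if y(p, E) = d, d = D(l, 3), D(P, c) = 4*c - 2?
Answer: 22710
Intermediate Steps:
l = 1 (l = 1/(-1*(-½) - 2*(-¼)) = 1/(½ + ½) = 1/1 = 1)
D(P, c) = -2 + 4*c
d = 10 (d = -2 + 4*3 = -2 + 12 = 10)
y(p, E) = 10
X = 2271 (X = 11786 - 9515 = 2271)
y(2, -2)*X = 10*2271 = 22710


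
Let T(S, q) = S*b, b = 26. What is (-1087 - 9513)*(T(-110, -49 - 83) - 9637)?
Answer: 132468200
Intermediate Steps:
T(S, q) = 26*S (T(S, q) = S*26 = 26*S)
(-1087 - 9513)*(T(-110, -49 - 83) - 9637) = (-1087 - 9513)*(26*(-110) - 9637) = -10600*(-2860 - 9637) = -10600*(-12497) = 132468200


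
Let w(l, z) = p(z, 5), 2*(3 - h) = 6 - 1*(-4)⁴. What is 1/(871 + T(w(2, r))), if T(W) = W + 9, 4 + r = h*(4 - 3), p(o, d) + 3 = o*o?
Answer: 1/16253 ≈ 6.1527e-5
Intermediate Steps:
p(o, d) = -3 + o² (p(o, d) = -3 + o*o = -3 + o²)
h = 128 (h = 3 - (6 - 1*(-4)⁴)/2 = 3 - (6 - 1*256)/2 = 3 - (6 - 256)/2 = 3 - ½*(-250) = 3 + 125 = 128)
r = 124 (r = -4 + 128*(4 - 3) = -4 + 128*1 = -4 + 128 = 124)
w(l, z) = -3 + z²
T(W) = 9 + W
1/(871 + T(w(2, r))) = 1/(871 + (9 + (-3 + 124²))) = 1/(871 + (9 + (-3 + 15376))) = 1/(871 + (9 + 15373)) = 1/(871 + 15382) = 1/16253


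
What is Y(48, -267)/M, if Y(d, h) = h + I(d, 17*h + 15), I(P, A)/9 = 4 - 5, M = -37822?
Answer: 138/18911 ≈ 0.0072973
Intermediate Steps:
I(P, A) = -9 (I(P, A) = 9*(4 - 5) = 9*(-1) = -9)
Y(d, h) = -9 + h (Y(d, h) = h - 9 = -9 + h)
Y(48, -267)/M = (-9 - 267)/(-37822) = -276*(-1/37822) = 138/18911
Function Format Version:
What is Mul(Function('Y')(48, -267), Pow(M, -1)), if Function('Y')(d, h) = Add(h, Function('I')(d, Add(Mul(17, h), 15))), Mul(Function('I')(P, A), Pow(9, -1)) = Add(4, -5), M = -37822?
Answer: Rational(138, 18911) ≈ 0.0072973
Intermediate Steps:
Function('I')(P, A) = -9 (Function('I')(P, A) = Mul(9, Add(4, -5)) = Mul(9, -1) = -9)
Function('Y')(d, h) = Add(-9, h) (Function('Y')(d, h) = Add(h, -9) = Add(-9, h))
Mul(Function('Y')(48, -267), Pow(M, -1)) = Mul(Add(-9, -267), Pow(-37822, -1)) = Mul(-276, Rational(-1, 37822)) = Rational(138, 18911)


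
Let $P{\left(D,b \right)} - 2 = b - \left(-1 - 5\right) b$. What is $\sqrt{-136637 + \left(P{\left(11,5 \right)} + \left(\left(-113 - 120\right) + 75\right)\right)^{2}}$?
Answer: $2 i \sqrt{30499} \approx 349.28 i$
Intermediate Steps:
$P{\left(D,b \right)} = 2 + 7 b$ ($P{\left(D,b \right)} = 2 - \left(- b + \left(-1 - 5\right) b\right) = 2 + \left(b - - 6 b\right) = 2 + \left(b + 6 b\right) = 2 + 7 b$)
$\sqrt{-136637 + \left(P{\left(11,5 \right)} + \left(\left(-113 - 120\right) + 75\right)\right)^{2}} = \sqrt{-136637 + \left(\left(2 + 7 \cdot 5\right) + \left(\left(-113 - 120\right) + 75\right)\right)^{2}} = \sqrt{-136637 + \left(\left(2 + 35\right) + \left(-233 + 75\right)\right)^{2}} = \sqrt{-136637 + \left(37 - 158\right)^{2}} = \sqrt{-136637 + \left(-121\right)^{2}} = \sqrt{-136637 + 14641} = \sqrt{-121996} = 2 i \sqrt{30499}$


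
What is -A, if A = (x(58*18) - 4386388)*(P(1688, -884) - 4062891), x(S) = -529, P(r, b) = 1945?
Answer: -17815033043482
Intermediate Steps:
A = 17815033043482 (A = (-529 - 4386388)*(1945 - 4062891) = -4386917*(-4060946) = 17815033043482)
-A = -1*17815033043482 = -17815033043482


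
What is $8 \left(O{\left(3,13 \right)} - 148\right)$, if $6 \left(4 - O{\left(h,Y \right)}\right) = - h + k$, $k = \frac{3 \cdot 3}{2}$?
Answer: $-1154$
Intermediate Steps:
$k = \frac{9}{2}$ ($k = 9 \cdot \frac{1}{2} = \frac{9}{2} \approx 4.5$)
$O{\left(h,Y \right)} = \frac{13}{4} + \frac{h}{6}$ ($O{\left(h,Y \right)} = 4 - \frac{- h + \frac{9}{2}}{6} = 4 - \frac{\frac{9}{2} - h}{6} = 4 + \left(- \frac{3}{4} + \frac{h}{6}\right) = \frac{13}{4} + \frac{h}{6}$)
$8 \left(O{\left(3,13 \right)} - 148\right) = 8 \left(\left(\frac{13}{4} + \frac{1}{6} \cdot 3\right) - 148\right) = 8 \left(\left(\frac{13}{4} + \frac{1}{2}\right) - 148\right) = 8 \left(\frac{15}{4} - 148\right) = 8 \left(- \frac{577}{4}\right) = -1154$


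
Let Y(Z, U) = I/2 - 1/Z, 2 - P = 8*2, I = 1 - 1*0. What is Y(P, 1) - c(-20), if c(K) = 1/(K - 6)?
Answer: 111/182 ≈ 0.60989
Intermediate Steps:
c(K) = 1/(-6 + K)
I = 1 (I = 1 + 0 = 1)
P = -14 (P = 2 - 8*2 = 2 - 1*16 = 2 - 16 = -14)
Y(Z, U) = ½ - 1/Z (Y(Z, U) = 1/2 - 1/Z = 1*(½) - 1/Z = ½ - 1/Z)
Y(P, 1) - c(-20) = (½)*(-2 - 14)/(-14) - 1/(-6 - 20) = (½)*(-1/14)*(-16) - 1/(-26) = 4/7 - 1*(-1/26) = 4/7 + 1/26 = 111/182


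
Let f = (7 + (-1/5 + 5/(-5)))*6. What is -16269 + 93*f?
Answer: -65163/5 ≈ -13033.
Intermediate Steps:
f = 174/5 (f = (7 + (-1*⅕ + 5*(-⅕)))*6 = (7 + (-⅕ - 1))*6 = (7 - 6/5)*6 = (29/5)*6 = 174/5 ≈ 34.800)
-16269 + 93*f = -16269 + 93*(174/5) = -16269 + 16182/5 = -65163/5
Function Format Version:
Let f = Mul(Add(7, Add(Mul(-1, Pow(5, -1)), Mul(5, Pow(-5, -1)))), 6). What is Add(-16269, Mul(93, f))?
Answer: Rational(-65163, 5) ≈ -13033.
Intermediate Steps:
f = Rational(174, 5) (f = Mul(Add(7, Add(Mul(-1, Rational(1, 5)), Mul(5, Rational(-1, 5)))), 6) = Mul(Add(7, Add(Rational(-1, 5), -1)), 6) = Mul(Add(7, Rational(-6, 5)), 6) = Mul(Rational(29, 5), 6) = Rational(174, 5) ≈ 34.800)
Add(-16269, Mul(93, f)) = Add(-16269, Mul(93, Rational(174, 5))) = Add(-16269, Rational(16182, 5)) = Rational(-65163, 5)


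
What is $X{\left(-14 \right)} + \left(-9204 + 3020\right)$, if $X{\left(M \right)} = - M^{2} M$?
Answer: $-3440$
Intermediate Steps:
$X{\left(M \right)} = - M^{3}$
$X{\left(-14 \right)} + \left(-9204 + 3020\right) = - \left(-14\right)^{3} + \left(-9204 + 3020\right) = \left(-1\right) \left(-2744\right) - 6184 = 2744 - 6184 = -3440$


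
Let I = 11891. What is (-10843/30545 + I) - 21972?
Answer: -307934988/30545 ≈ -10081.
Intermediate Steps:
(-10843/30545 + I) - 21972 = (-10843/30545 + 11891) - 21972 = 363199752/30545 - 21972 = -307934988/30545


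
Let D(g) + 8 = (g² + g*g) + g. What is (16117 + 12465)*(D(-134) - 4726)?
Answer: 887299608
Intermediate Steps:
D(g) = -8 + g + 2*g² (D(g) = -8 + ((g² + g*g) + g) = -8 + ((g² + g²) + g) = -8 + (2*g² + g) = -8 + (g + 2*g²) = -8 + g + 2*g²)
(16117 + 12465)*(D(-134) - 4726) = (16117 + 12465)*((-8 - 134 + 2*(-134)²) - 4726) = 28582*((-8 - 134 + 2*17956) - 4726) = 28582*((-8 - 134 + 35912) - 4726) = 28582*(35770 - 4726) = 28582*31044 = 887299608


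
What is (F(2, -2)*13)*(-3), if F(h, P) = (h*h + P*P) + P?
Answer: -234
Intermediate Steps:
F(h, P) = P + P**2 + h**2 (F(h, P) = (h**2 + P**2) + P = (P**2 + h**2) + P = P + P**2 + h**2)
(F(2, -2)*13)*(-3) = ((-2 + (-2)**2 + 2**2)*13)*(-3) = ((-2 + 4 + 4)*13)*(-3) = (6*13)*(-3) = 78*(-3) = -234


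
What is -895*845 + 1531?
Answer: -754744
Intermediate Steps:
-895*845 + 1531 = -756275 + 1531 = -754744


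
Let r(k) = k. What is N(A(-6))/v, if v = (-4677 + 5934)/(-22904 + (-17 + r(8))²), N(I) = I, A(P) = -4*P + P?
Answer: -136938/419 ≈ -326.82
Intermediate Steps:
A(P) = -3*P
v = -1257/22823 (v = (-4677 + 5934)/(-22904 + (-17 + 8)²) = 1257/(-22904 + (-9)²) = 1257/(-22904 + 81) = 1257/(-22823) = 1257*(-1/22823) = -1257/22823 ≈ -0.055076)
N(A(-6))/v = (-3*(-6))/(-1257/22823) = 18*(-22823/1257) = -136938/419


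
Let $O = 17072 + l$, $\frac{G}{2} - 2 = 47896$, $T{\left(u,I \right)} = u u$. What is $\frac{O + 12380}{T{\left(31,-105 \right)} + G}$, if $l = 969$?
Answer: $\frac{30421}{96757} \approx 0.31441$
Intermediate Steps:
$T{\left(u,I \right)} = u^{2}$
$G = 95796$ ($G = 4 + 2 \cdot 47896 = 4 + 95792 = 95796$)
$O = 18041$ ($O = 17072 + 969 = 18041$)
$\frac{O + 12380}{T{\left(31,-105 \right)} + G} = \frac{18041 + 12380}{31^{2} + 95796} = \frac{30421}{961 + 95796} = \frac{30421}{96757}$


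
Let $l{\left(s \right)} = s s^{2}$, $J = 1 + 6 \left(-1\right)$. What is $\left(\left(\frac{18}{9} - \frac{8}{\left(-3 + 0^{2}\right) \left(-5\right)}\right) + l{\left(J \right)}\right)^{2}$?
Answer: $\frac{3433609}{225} \approx 15260.0$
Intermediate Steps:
$J = -5$ ($J = 1 - 6 = -5$)
$l{\left(s \right)} = s^{3}$
$\left(\left(\frac{18}{9} - \frac{8}{\left(-3 + 0^{2}\right) \left(-5\right)}\right) + l{\left(J \right)}\right)^{2} = \left(\left(\frac{18}{9} - \frac{8}{\left(-3 + 0^{2}\right) \left(-5\right)}\right) + \left(-5\right)^{3}\right)^{2} = \left(\left(18 \cdot \frac{1}{9} - \frac{8}{\left(-3 + 0\right) \left(-5\right)}\right) - 125\right)^{2} = \left(\left(2 - \frac{8}{\left(-3\right) \left(-5\right)}\right) - 125\right)^{2} = \left(\left(2 - \frac{8}{15}\right) - 125\right)^{2} = \left(\frac{22}{15} - 125\right)^{2} = \left(- \frac{1853}{15}\right)^{2} = \frac{3433609}{225}$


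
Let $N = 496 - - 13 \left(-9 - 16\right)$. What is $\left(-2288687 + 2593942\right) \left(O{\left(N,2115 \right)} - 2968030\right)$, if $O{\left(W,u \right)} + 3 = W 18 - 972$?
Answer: $-905364046385$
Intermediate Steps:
$N = 171$ ($N = 496 - \left(-13\right) \left(-25\right) = 496 - 325 = 171$)
$O{\left(W,u \right)} = -975 + 18 W$ ($O{\left(W,u \right)} = -3 + \left(W 18 - 972\right) = -3 + \left(18 W - 972\right) = -3 + \left(-972 + 18 W\right) = -975 + 18 W$)
$\left(-2288687 + 2593942\right) \left(O{\left(N,2115 \right)} - 2968030\right) = \left(-2288687 + 2593942\right) \left(\left(-975 + 18 \cdot 171\right) - 2968030\right) = 305255 \left(\left(-975 + 3078\right) - 2968030\right) = 305255 \left(2103 - 2968030\right) = 305255 \left(-2965927\right) = -905364046385$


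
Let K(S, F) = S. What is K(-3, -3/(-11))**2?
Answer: 9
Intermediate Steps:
K(-3, -3/(-11))**2 = (-3)**2 = 9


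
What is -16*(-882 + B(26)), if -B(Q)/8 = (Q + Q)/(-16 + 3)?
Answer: 13600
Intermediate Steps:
B(Q) = 16*Q/13 (B(Q) = -8*(Q + Q)/(-16 + 3) = -8*2*Q/(-13) = -8*2*Q*(-1)/13 = -(-16)*Q/13 = 16*Q/13)
-16*(-882 + B(26)) = -16*(-882 + (16/13)*26) = -16*(-882 + 32) = -16*(-850) = 13600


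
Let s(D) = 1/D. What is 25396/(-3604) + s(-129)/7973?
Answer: -384120902/54511401 ≈ -7.0466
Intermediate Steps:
25396/(-3604) + s(-129)/7973 = 25396/(-3604) + 1/(-129*7973) = 25396*(-1/3604) - 1/129*1/7973 = -6349/901 - 1/1028517 = -384120902/54511401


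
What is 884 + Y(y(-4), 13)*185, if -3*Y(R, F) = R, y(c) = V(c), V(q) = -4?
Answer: 3392/3 ≈ 1130.7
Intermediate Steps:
y(c) = -4
Y(R, F) = -R/3
884 + Y(y(-4), 13)*185 = 884 - ⅓*(-4)*185 = 884 + (4/3)*185 = 884 + 740/3 = 3392/3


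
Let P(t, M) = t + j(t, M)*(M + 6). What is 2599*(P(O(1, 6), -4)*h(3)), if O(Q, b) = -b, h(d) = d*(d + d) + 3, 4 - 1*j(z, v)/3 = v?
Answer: 2292318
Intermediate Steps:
j(z, v) = 12 - 3*v
h(d) = 3 + 2*d² (h(d) = d*(2*d) + 3 = 2*d² + 3 = 3 + 2*d²)
P(t, M) = t + (6 + M)*(12 - 3*M) (P(t, M) = t + (12 - 3*M)*(M + 6) = t + (12 - 3*M)*(6 + M) = t + (6 + M)*(12 - 3*M))
2599*(P(O(1, 6), -4)*h(3)) = 2599*((72 - 1*6 - 6*(-4) - 3*(-4)²)*(3 + 2*3²)) = 2599*((72 - 6 + 24 - 3*16)*(3 + 2*9)) = 2599*((72 - 6 + 24 - 48)*(3 + 18)) = 2599*(42*21) = 2599*882 = 2292318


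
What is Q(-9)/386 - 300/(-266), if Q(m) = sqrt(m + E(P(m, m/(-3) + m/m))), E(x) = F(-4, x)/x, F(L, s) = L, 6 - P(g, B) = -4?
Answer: 150/133 + I*sqrt(235)/1930 ≈ 1.1278 + 0.0079429*I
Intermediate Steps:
P(g, B) = 10 (P(g, B) = 6 - 1*(-4) = 6 + 4 = 10)
E(x) = -4/x
Q(m) = sqrt(-2/5 + m) (Q(m) = sqrt(m - 4/10) = sqrt(m - 4*1/10) = sqrt(m - 2/5) = sqrt(-2/5 + m))
Q(-9)/386 - 300/(-266) = (sqrt(-10 + 25*(-9))/5)/386 - 300/(-266) = (sqrt(-10 - 225)/5)*(1/386) - 300*(-1/266) = (sqrt(-235)/5)*(1/386) + 150/133 = ((I*sqrt(235))/5)*(1/386) + 150/133 = (I*sqrt(235)/5)*(1/386) + 150/133 = I*sqrt(235)/1930 + 150/133 = 150/133 + I*sqrt(235)/1930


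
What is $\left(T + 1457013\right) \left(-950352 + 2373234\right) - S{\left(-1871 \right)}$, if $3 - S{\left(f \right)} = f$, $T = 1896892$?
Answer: $4772211052336$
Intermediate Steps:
$S{\left(f \right)} = 3 - f$
$\left(T + 1457013\right) \left(-950352 + 2373234\right) - S{\left(-1871 \right)} = \left(1896892 + 1457013\right) \left(-950352 + 2373234\right) - \left(3 - -1871\right) = 3353905 \cdot 1422882 - \left(3 + 1871\right) = 4772211054210 - 1874 = 4772211052336$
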